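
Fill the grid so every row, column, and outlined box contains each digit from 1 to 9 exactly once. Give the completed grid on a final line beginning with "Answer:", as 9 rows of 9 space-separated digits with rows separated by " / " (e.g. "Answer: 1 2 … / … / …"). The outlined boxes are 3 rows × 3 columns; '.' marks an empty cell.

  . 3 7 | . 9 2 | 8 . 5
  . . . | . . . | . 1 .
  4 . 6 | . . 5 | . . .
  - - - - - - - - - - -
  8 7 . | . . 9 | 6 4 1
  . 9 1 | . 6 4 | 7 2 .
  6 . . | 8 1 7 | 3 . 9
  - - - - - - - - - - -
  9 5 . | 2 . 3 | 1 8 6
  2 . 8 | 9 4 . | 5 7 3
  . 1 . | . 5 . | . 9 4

Step 1. [r1c4∈{1,4,6}] across row 1, 4 lands solely at r1c4 ⇒ r1c4=4.
Step 2. [r2c3∈{2,5,9}] in col 3, 9 fits only at r2c3. So r2c3=9.
Step 3. [r7c5∈{7}] r7c5's peers cover all but 7. So r7c5=7.
Step 4. [r9c4∈{6}] r9c4 has the single candidate 6 ⇒ r9c4=6.
Step 5. [r9c3∈{3}] r9c3 has the single candidate 3 ⇒ r9c3=3.
Step 6. [r4c5∈{2,3}] r4c5 is the only open cell in col 5 admitting 2. So r4c5=2.
Step 7. [r4c4∈{3,5}] 3 has one home in row 4: r4c4, so r4c4=3.
Step 8. [r6c3∈{2,4,5}] 2 has one home in col 3: r6c3, so r6c3=2.
Step 9. [r2c5∈{3,8}] across row 2, 3 lands solely at r2c5 ⇒ r2c5=3.
Step 10. [r3c5∈{8}] only 8 remains possible at r3c5, so r3c5=8.
Step 11. [r3c2∈{2}] only 2 remains possible at r3c2, so r3c2=2.
Step 12. [r3c9∈{7}] r3c9 is down to just 7, so r3c9=7.
Step 13. [r2c1∈{5}] r2c1's peers cover all but 5, so r2c1=5.
Step 14. [r2c9∈{2}] r2c9 is down to just 2 ⇒ r2c9=2.
Step 15. [r3c8∈{3}] only 3 remains possible at r3c8. So r3c8=3.
Step 16. [r2c4∈{7}] r2c4 has the single candidate 7. So r2c4=7.
Step 17. [r5c9∈{8}] only 8 remains possible at r5c9, so r5c9=8.
Step 18. [r8c6∈{1}] r8c6 is down to just 1. So r8c6=1.
Step 19. [r2c6∈{6}] r2c6's peers cover all but 6. So r2c6=6.
Step 20. [r9c7∈{2}] only 2 remains possible at r9c7, so r9c7=2.
Step 21. [r7c3∈{4}] r7c3 has the single candidate 4, so r7c3=4.
Step 22. [r8c2∈{6}] nothing but 6 survives at r8c2 ⇒ r8c2=6.
Step 23. [r3c7∈{9}] nothing but 9 survives at r3c7. So r3c7=9.
Step 24. [r4c3∈{5}] nothing but 5 survives at r4c3, so r4c3=5.
Step 25. [r5c4∈{5}] only 5 remains possible at r5c4. So r5c4=5.
Step 26. [r1c8∈{6}] nothing but 6 survives at r1c8 ⇒ r1c8=6.
Step 27. [r6c8∈{5}] r6c8 is down to just 5, so r6c8=5.
Step 28. [r3c4∈{1}] r3c4 is down to just 1, so r3c4=1.
Step 29. [r9c1∈{7}] only 7 remains possible at r9c1 ⇒ r9c1=7.
Step 30. [r2c7∈{4}] r2c7 has the single candidate 4. So r2c7=4.
Step 31. [r6c2∈{4}] r6c2's peers cover all but 4 ⇒ r6c2=4.
Step 32. [r1c1∈{1}] r1c1 is down to just 1 ⇒ r1c1=1.
Step 33. [r2c2∈{8}] r2c2's peers cover all but 8, so r2c2=8.
Step 34. [r5c1∈{3}] r5c1's peers cover all but 3. So r5c1=3.
Step 35. [r9c6∈{8}] r9c6 has the single candidate 8, so r9c6=8.

Answer: 1 3 7 4 9 2 8 6 5 / 5 8 9 7 3 6 4 1 2 / 4 2 6 1 8 5 9 3 7 / 8 7 5 3 2 9 6 4 1 / 3 9 1 5 6 4 7 2 8 / 6 4 2 8 1 7 3 5 9 / 9 5 4 2 7 3 1 8 6 / 2 6 8 9 4 1 5 7 3 / 7 1 3 6 5 8 2 9 4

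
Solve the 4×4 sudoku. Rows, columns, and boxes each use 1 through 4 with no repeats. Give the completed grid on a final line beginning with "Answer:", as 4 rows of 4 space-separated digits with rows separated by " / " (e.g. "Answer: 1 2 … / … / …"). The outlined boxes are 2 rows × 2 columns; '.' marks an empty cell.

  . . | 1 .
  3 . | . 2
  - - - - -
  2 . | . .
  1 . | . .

Step 1. [r2c3∈{4}] r2c3 has the single candidate 4, so r2c3=4.
Step 2. [r3c3∈{3}] r3c3's peers cover all but 3 ⇒ r3c3=3.
Step 3. [r3c2∈{4}] r3c2's peers cover all but 4, so r3c2=4.
Step 4. [r4c2∈{3}] nothing but 3 survives at r4c2. So r4c2=3.
Step 5. [r1c4∈{3}] r1c4's peers cover all but 3. So r1c4=3.
Step 6. [r3c4∈{1}] r3c4's peers cover all but 1, so r3c4=1.
Step 7. [r4c4∈{4}] only 4 remains possible at r4c4 ⇒ r4c4=4.
Step 8. [r2c2∈{1}] r2c2 is down to just 1 ⇒ r2c2=1.
Step 9. [r1c1∈{4}] only 4 remains possible at r1c1, so r1c1=4.
Step 10. [r1c2∈{2}] nothing but 2 survives at r1c2. So r1c2=2.
Step 11. [r4c3∈{2}] r4c3 is down to just 2. So r4c3=2.

Answer: 4 2 1 3 / 3 1 4 2 / 2 4 3 1 / 1 3 2 4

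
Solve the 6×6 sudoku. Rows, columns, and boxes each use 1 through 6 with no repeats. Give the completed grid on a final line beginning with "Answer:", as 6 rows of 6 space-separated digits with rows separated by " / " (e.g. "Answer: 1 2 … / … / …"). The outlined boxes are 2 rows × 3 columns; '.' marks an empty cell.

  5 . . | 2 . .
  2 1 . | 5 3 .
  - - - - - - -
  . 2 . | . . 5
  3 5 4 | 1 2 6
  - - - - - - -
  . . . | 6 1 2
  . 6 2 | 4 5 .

Step 1. [r1c2∈{3,4}] box 1 places 4 nowhere but r1c2, so r1c2=4.
Step 2. [r2c3∈{6}] only 6 remains possible at r2c3. So r2c3=6.
Step 3. [r5c2∈{3}] r5c2's peers cover all but 3. So r5c2=3.
Step 4. [r6c1∈{1}] r6c1's peers cover all but 1, so r6c1=1.
Step 5. [r1c5∈{6}] r1c5's peers cover all but 6, so r1c5=6.
Step 6. [r1c3∈{3}] r1c3's peers cover all but 3, so r1c3=3.
Step 7. [r5c1∈{4}] r5c1 is down to just 4 ⇒ r5c1=4.
Step 8. [r2c6∈{4}] r2c6 is down to just 4. So r2c6=4.
Step 9. [r5c3∈{5}] only 5 remains possible at r5c3 ⇒ r5c3=5.
Step 10. [r3c5∈{4}] only 4 remains possible at r3c5, so r3c5=4.
Step 11. [r1c6∈{1}] nothing but 1 survives at r1c6, so r1c6=1.
Step 12. [r3c4∈{3}] only 3 remains possible at r3c4. So r3c4=3.
Step 13. [r3c3∈{1}] only 1 remains possible at r3c3. So r3c3=1.
Step 14. [r3c1∈{6}] r3c1 is down to just 6 ⇒ r3c1=6.
Step 15. [r6c6∈{3}] r6c6 has the single candidate 3, so r6c6=3.

Answer: 5 4 3 2 6 1 / 2 1 6 5 3 4 / 6 2 1 3 4 5 / 3 5 4 1 2 6 / 4 3 5 6 1 2 / 1 6 2 4 5 3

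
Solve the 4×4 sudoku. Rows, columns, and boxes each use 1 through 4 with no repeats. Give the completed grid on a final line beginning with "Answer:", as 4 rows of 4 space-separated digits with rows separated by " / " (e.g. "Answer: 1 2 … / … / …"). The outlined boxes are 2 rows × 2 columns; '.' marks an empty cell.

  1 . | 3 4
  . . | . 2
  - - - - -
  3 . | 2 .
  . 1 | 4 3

Step 1. [r3c2∈{4}] only 4 remains possible at r3c2 ⇒ r3c2=4.
Step 2. [r1c2∈{2}] r1c2 is down to just 2. So r1c2=2.
Step 3. [r2c3∈{1}] r2c3 has the single candidate 1. So r2c3=1.
Step 4. [r4c1∈{2}] r4c1 is down to just 2. So r4c1=2.
Step 5. [r2c1∈{4}] only 4 remains possible at r2c1. So r2c1=4.
Step 6. [r2c2∈{3}] nothing but 3 survives at r2c2. So r2c2=3.
Step 7. [r3c4∈{1}] r3c4 is down to just 1, so r3c4=1.

Answer: 1 2 3 4 / 4 3 1 2 / 3 4 2 1 / 2 1 4 3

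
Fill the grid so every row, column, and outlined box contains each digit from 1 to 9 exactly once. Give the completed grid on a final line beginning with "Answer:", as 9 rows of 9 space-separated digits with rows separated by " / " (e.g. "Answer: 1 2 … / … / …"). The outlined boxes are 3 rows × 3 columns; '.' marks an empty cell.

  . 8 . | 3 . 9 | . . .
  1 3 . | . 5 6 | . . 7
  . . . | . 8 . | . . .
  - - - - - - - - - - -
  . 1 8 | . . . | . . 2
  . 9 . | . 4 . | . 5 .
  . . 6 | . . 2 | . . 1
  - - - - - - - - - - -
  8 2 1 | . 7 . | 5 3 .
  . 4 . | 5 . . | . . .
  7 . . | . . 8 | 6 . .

Step 1. [r1c3∈{2,4,5,7}] r1c3 is the only open cell in row 1 admitting 7 ⇒ r1c3=7.
Step 2. [r7c4∈{4,6,9}] across row 7, 6 lands solely at r7c4 ⇒ r7c4=6.
Step 3. [r7c9∈{4,9}] 9 has one home in row 7: r7c9. So r7c9=9.
Step 4. [r3c2∈{5,6}] in col 2, 6 fits only at r3c2, so r3c2=6.
Step 5. [r6c2∈{5,7}] col 2 places 7 nowhere but r6c2, so r6c2=7.
Step 6. [r6c1∈{3,4,5}] r6c1 is the only open cell in row 6 admitting 5, so r6c1=5.
Step 7. [r3c3∈{2,4,5,9}] box 1 places 5 nowhere but r3c3, so r3c3=5.
Step 8. [r2c3∈{2,4,9}] in col 3, 4 fits only at r2c3, so r2c3=4.
Step 9. [r2c4∈{2}] r2c4's peers cover all but 2, so r2c4=2.
Step 10. [r1c5∈{1}] r1c5 is down to just 1. So r1c5=1.
Step 11. [r9c9∈{4}] r9c9 is down to just 4. So r9c9=4.
Step 12. [r3c4∈{4,7}] r3c4 is the only open cell in col 4 admitting 4, so r3c4=4.
Step 13. [r3c1∈{2,9}] r3c1 is the only open cell in box 1 admitting 9 ⇒ r3c1=9.
Step 14. [r5c9∈{3,6,8}] r5c9 is the only open cell in row 5 admitting 6 ⇒ r5c9=6.
Step 15. [r4c1∈{3,4}] 4 has one home in col 1: r4c1 ⇒ r4c1=4.
Step 16. [r1c1∈{2}] r1c1 has the single candidate 2. So r1c1=2.
Step 17. [r5c1∈{3}] r5c1 is down to just 3, so r5c1=3.
Step 18. [r1c7∈{4}] r1c7 has the single candidate 4, so r1c7=4.
Step 19. [r3c6∈{7}] r3c6's peers cover all but 7, so r3c6=7.
Step 20. [r4c5∈{3,6,9}] across row 4, 6 lands solely at r4c5, so r4c5=6.
Step 21. [r8c9∈{8}] nothing but 8 survives at r8c9. So r8c9=8.
Step 22. [r6c8∈{4,8,9}] r6c8 is the only open cell in row 6 admitting 4. So r6c8=4.
Step 23. [r2c8∈{8,9}] r2c8 is the only open cell in col 8 admitting 8, so r2c8=8.
Step 24. [r4c8∈{7,9}] across col 8, 9 lands solely at r4c8 ⇒ r4c8=9.
Step 25. [r8c8∈{1,2,7}] across col 8, 7 lands solely at r8c8, so r8c8=7.
Step 26. [r5c6∈{1}] r5c6 has the single candidate 1. So r5c6=1.
Step 27. [r8c6∈{3}] nothing but 3 survives at r8c6 ⇒ r8c6=3.
Step 28. [r4c7∈{3,7}] 3 has one home in row 4: r4c7, so r4c7=3.
Step 29. [r8c7∈{1,2}] r8c7 is the only open cell in row 8 admitting 1. So r8c7=1.
Step 30. [r6c7∈{8}] nothing but 8 survives at r6c7, so r6c7=8.
Step 31. [r8c3∈{9}] r8c3 has the single candidate 9, so r8c3=9.
Step 32. [r9c8∈{2}] r9c8's peers cover all but 2, so r9c8=2.
Step 33. [r6c4∈{9}] nothing but 9 survives at r6c4 ⇒ r6c4=9.
Step 34. [r5c7∈{7}] only 7 remains possible at r5c7. So r5c7=7.
Step 35. [r3c7∈{2}] r3c7's peers cover all but 2. So r3c7=2.
Step 36. [r9c2∈{5}] nothing but 5 survives at r9c2, so r9c2=5.
Step 37. [r9c3∈{3}] only 3 remains possible at r9c3. So r9c3=3.
Step 38. [r4c6∈{5}] r4c6 is down to just 5, so r4c6=5.
Step 39. [r3c8∈{1}] r3c8 has the single candidate 1. So r3c8=1.
Step 40. [r9c5∈{9}] r9c5 has the single candidate 9, so r9c5=9.
Step 41. [r8c1∈{6}] r8c1 has the single candidate 6. So r8c1=6.
Step 42. [r7c6∈{4}] r7c6 has the single candidate 4. So r7c6=4.
Step 43. [r3c9∈{3}] r3c9 has the single candidate 3, so r3c9=3.
Step 44. [r9c4∈{1}] r9c4 is down to just 1 ⇒ r9c4=1.
Step 45. [r4c4∈{7}] nothing but 7 survives at r4c4 ⇒ r4c4=7.
Step 46. [r1c9∈{5}] nothing but 5 survives at r1c9, so r1c9=5.
Step 47. [r6c5∈{3}] r6c5's peers cover all but 3, so r6c5=3.
Step 48. [r5c4∈{8}] r5c4 has the single candidate 8, so r5c4=8.
Step 49. [r8c5∈{2}] nothing but 2 survives at r8c5, so r8c5=2.
Step 50. [r1c8∈{6}] only 6 remains possible at r1c8, so r1c8=6.
Step 51. [r2c7∈{9}] r2c7 is down to just 9. So r2c7=9.
Step 52. [r5c3∈{2}] r5c3 is down to just 2, so r5c3=2.

Answer: 2 8 7 3 1 9 4 6 5 / 1 3 4 2 5 6 9 8 7 / 9 6 5 4 8 7 2 1 3 / 4 1 8 7 6 5 3 9 2 / 3 9 2 8 4 1 7 5 6 / 5 7 6 9 3 2 8 4 1 / 8 2 1 6 7 4 5 3 9 / 6 4 9 5 2 3 1 7 8 / 7 5 3 1 9 8 6 2 4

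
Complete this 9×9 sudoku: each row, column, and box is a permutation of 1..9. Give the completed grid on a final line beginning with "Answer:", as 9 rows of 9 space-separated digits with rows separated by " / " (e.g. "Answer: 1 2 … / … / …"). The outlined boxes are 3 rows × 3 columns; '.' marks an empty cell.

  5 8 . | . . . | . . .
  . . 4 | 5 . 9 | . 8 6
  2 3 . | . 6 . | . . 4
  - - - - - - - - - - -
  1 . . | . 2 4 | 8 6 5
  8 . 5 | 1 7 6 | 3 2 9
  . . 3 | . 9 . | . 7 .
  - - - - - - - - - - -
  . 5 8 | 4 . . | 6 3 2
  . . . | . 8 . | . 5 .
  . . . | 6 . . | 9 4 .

Step 1. [r2c1∈{7}] r2c1 has the single candidate 7, so r2c1=7.
Step 2. [r7c5∈{1}] nothing but 1 survives at r7c5, so r7c5=1.
Step 3. [r8c4∈{2,3,7,9}] across col 4, 9 lands solely at r8c4. So r8c4=9.
Step 4. [r2c2∈{1}] only 1 remains possible at r2c2 ⇒ r2c2=1.
Step 5. [r1c9∈{1,3,7}] across col 9, 3 lands solely at r1c9 ⇒ r1c9=3.
Step 6. [r7c6∈{7}] r7c6's peers cover all but 7 ⇒ r7c6=7.
Step 7. [r6c2∈{2,4,6}] 2 has one home in row 6: r6c2. So r6c2=2.
Step 8. [r9c2∈{7}] r9c2's peers cover all but 7 ⇒ r9c2=7.
Step 9. [r9c1∈{3}] r9c1 has the single candidate 3 ⇒ r9c1=3.
Step 10. [r6c9∈{1}] only 1 remains possible at r6c9, so r6c9=1.
Step 11. [r8c7∈{1,7}] across box 9, 1 lands solely at r8c7, so r8c7=1.
Step 12. [r1c4∈{2,7}] 2 has one home in col 4: r1c4. So r1c4=2.
Step 13. [r3c3∈{9}] only 9 remains possible at r3c3. So r3c3=9.
Step 14. [r8c2∈{4,6}] 6 has one home in col 2: r8c2, so r8c2=6.
Step 15. [r8c3∈{2}] only 2 remains possible at r8c3, so r8c3=2.
Step 16. [r6c4∈{8}] r6c4's peers cover all but 8 ⇒ r6c4=8.
Step 17. [r3c8∈{1}] r3c8's peers cover all but 1, so r3c8=1.
Step 18. [r6c6∈{5}] only 5 remains possible at r6c6, so r6c6=5.
Step 19. [r1c7∈{7}] nothing but 7 survives at r1c7. So r1c7=7.
Step 20. [r8c1∈{4}] r8c1 has the single candidate 4. So r8c1=4.
Step 21. [r2c5∈{3}] nothing but 3 survives at r2c5. So r2c5=3.
Step 22. [r8c6∈{3}] r8c6 is down to just 3, so r8c6=3.
Step 23. [r3c6∈{8}] nothing but 8 survives at r3c6. So r3c6=8.
Step 24. [r9c9∈{8}] nothing but 8 survives at r9c9. So r9c9=8.
Step 25. [r8c9∈{7}] r8c9 is down to just 7 ⇒ r8c9=7.
Step 26. [r5c2∈{4}] r5c2 has the single candidate 4, so r5c2=4.
Step 27. [r1c8∈{9}] r1c8 is down to just 9, so r1c8=9.
Step 28. [r9c5∈{5}] r9c5's peers cover all but 5. So r9c5=5.
Step 29. [r1c3∈{6}] nothing but 6 survives at r1c3. So r1c3=6.
Step 30. [r9c6∈{2}] r9c6's peers cover all but 2. So r9c6=2.
Step 31. [r4c4∈{3}] r4c4 has the single candidate 3 ⇒ r4c4=3.
Step 32. [r9c3∈{1}] nothing but 1 survives at r9c3 ⇒ r9c3=1.
Step 33. [r2c7∈{2}] nothing but 2 survives at r2c7, so r2c7=2.
Step 34. [r6c1∈{6}] only 6 remains possible at r6c1 ⇒ r6c1=6.
Step 35. [r4c2∈{9}] r4c2's peers cover all but 9. So r4c2=9.
Step 36. [r6c7∈{4}] r6c7's peers cover all but 4 ⇒ r6c7=4.
Step 37. [r7c1∈{9}] only 9 remains possible at r7c1. So r7c1=9.
Step 38. [r3c7∈{5}] r3c7's peers cover all but 5. So r3c7=5.
Step 39. [r1c6∈{1}] r1c6 is down to just 1. So r1c6=1.
Step 40. [r4c3∈{7}] r4c3 is down to just 7 ⇒ r4c3=7.
Step 41. [r1c5∈{4}] r1c5 is down to just 4. So r1c5=4.
Step 42. [r3c4∈{7}] nothing but 7 survives at r3c4. So r3c4=7.

Answer: 5 8 6 2 4 1 7 9 3 / 7 1 4 5 3 9 2 8 6 / 2 3 9 7 6 8 5 1 4 / 1 9 7 3 2 4 8 6 5 / 8 4 5 1 7 6 3 2 9 / 6 2 3 8 9 5 4 7 1 / 9 5 8 4 1 7 6 3 2 / 4 6 2 9 8 3 1 5 7 / 3 7 1 6 5 2 9 4 8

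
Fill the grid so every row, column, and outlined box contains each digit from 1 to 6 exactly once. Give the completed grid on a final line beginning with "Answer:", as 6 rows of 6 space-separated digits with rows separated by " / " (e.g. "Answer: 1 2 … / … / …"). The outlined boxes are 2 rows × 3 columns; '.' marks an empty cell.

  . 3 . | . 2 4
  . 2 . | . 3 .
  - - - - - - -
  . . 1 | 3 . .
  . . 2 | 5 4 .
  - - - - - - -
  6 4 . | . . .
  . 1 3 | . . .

Step 1. [r2c6∈{1,5,6}] in box 2, 5 fits only at r2c6, so r2c6=5.
Step 2. [r3c5∈{6}] nothing but 6 survives at r3c5, so r3c5=6.
Step 3. [r5c5∈{1,5}] r5c5 is the only open cell in col 5 admitting 1, so r5c5=1.
Step 4. [r5c4∈{2}] only 2 remains possible at r5c4, so r5c4=2.
Step 5. [r2c3∈{4,6}] col 3 places 4 nowhere but r2c3, so r2c3=4.
Step 6. [r2c4∈{1,6}] 6 has one home in row 2: r2c4 ⇒ r2c4=6.
Step 7. [r5c3∈{5}] nothing but 5 survives at r5c3 ⇒ r5c3=5.
Step 8. [r1c1∈{1,5}] in row 1, 5 fits only at r1c1. So r1c1=5.
Step 9. [r4c2∈{6}] nothing but 6 survives at r4c2, so r4c2=6.
Step 10. [r6c1∈{2}] r6c1 has the single candidate 2, so r6c1=2.
Step 11. [r4c6∈{1}] r4c6's peers cover all but 1 ⇒ r4c6=1.
Step 12. [r2c1∈{1}] only 1 remains possible at r2c1 ⇒ r2c1=1.
Step 13. [r3c1∈{4}] r3c1's peers cover all but 4. So r3c1=4.
Step 14. [r4c1∈{3}] r4c1 has the single candidate 3. So r4c1=3.
Step 15. [r3c2∈{5}] r3c2's peers cover all but 5, so r3c2=5.
Step 16. [r1c4∈{1}] only 1 remains possible at r1c4. So r1c4=1.
Step 17. [r6c5∈{5}] r6c5's peers cover all but 5. So r6c5=5.
Step 18. [r3c6∈{2}] r3c6 is down to just 2. So r3c6=2.
Step 19. [r5c6∈{3}] r5c6's peers cover all but 3. So r5c6=3.
Step 20. [r6c4∈{4}] r6c4 has the single candidate 4. So r6c4=4.
Step 21. [r6c6∈{6}] only 6 remains possible at r6c6, so r6c6=6.
Step 22. [r1c3∈{6}] nothing but 6 survives at r1c3. So r1c3=6.

Answer: 5 3 6 1 2 4 / 1 2 4 6 3 5 / 4 5 1 3 6 2 / 3 6 2 5 4 1 / 6 4 5 2 1 3 / 2 1 3 4 5 6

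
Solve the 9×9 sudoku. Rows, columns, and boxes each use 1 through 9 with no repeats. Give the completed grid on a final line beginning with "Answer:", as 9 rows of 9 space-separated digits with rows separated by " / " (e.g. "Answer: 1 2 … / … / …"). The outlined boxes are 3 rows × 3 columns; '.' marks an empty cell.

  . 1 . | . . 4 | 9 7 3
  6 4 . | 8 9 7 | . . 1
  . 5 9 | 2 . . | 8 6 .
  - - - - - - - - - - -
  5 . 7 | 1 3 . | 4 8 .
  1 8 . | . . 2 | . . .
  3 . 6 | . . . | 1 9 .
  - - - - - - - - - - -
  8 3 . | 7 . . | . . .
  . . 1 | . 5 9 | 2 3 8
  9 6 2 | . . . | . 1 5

Step 1. [r8c4∈{4,6}] 6 has one home in row 8: r8c4 ⇒ r8c4=6.
Step 2. [r5c8∈{5}] only 5 remains possible at r5c8, so r5c8=5.
Step 3. [r5c3∈{4}] only 4 remains possible at r5c3. So r5c3=4.
Step 4. [r7c5∈{1,2,4}] across row 7, 2 lands solely at r7c5, so r7c5=2.
Step 5. [r6c2∈{2}] r6c2 is down to just 2 ⇒ r6c2=2.
Step 6. [r6c9∈{7}] r6c9 is down to just 7. So r6c9=7.
Step 7. [r5c9∈{6}] nothing but 6 survives at r5c9, so r5c9=6.
Step 8. [r6c6∈{5,8}] 5 has one home in col 6: r6c6. So r6c6=5.
Step 9. [r9c4∈{3,4}] across col 4, 3 lands solely at r9c4 ⇒ r9c4=3.
Step 10. [r9c5∈{4,8}] 4 has one home in row 9: r9c5, so r9c5=4.
Step 11. [r8c2∈{7}] r8c2's peers cover all but 7 ⇒ r8c2=7.
Step 12. [r7c8∈{4}] r7c8 has the single candidate 4 ⇒ r7c8=4.
Step 13. [r7c6∈{1}] r7c6 has the single candidate 1. So r7c6=1.
Step 14. [r8c1∈{4}] only 4 remains possible at r8c1, so r8c1=4.
Step 15. [r4c6∈{6}] r4c6 is down to just 6, so r4c6=6.
Step 16. [r7c3∈{5}] r7c3 is down to just 5 ⇒ r7c3=5.
Step 17. [r5c5∈{7}] r5c5 is down to just 7 ⇒ r5c5=7.
Step 18. [r5c7∈{3}] r5c7's peers cover all but 3 ⇒ r5c7=3.
Step 19. [r4c2∈{9}] only 9 remains possible at r4c2 ⇒ r4c2=9.
Step 20. [r1c3∈{8}] nothing but 8 survives at r1c3. So r1c3=8.
Step 21. [r3c5∈{1}] nothing but 1 survives at r3c5, so r3c5=1.
Step 22. [r1c1∈{2}] r1c1 has the single candidate 2. So r1c1=2.
Step 23. [r3c9∈{4}] nothing but 4 survives at r3c9 ⇒ r3c9=4.
Step 24. [r3c1∈{7}] r3c1 is down to just 7, so r3c1=7.
Step 25. [r2c8∈{2}] r2c8 is down to just 2, so r2c8=2.
Step 26. [r5c4∈{9}] r5c4 has the single candidate 9, so r5c4=9.
Step 27. [r9c6∈{8}] r9c6 is down to just 8 ⇒ r9c6=8.
Step 28. [r6c5∈{8}] r6c5 has the single candidate 8 ⇒ r6c5=8.
Step 29. [r9c7∈{7}] only 7 remains possible at r9c7, so r9c7=7.
Step 30. [r7c9∈{9}] r7c9 is down to just 9, so r7c9=9.
Step 31. [r2c3∈{3}] r2c3 has the single candidate 3 ⇒ r2c3=3.
Step 32. [r4c9∈{2}] r4c9's peers cover all but 2 ⇒ r4c9=2.
Step 33. [r3c6∈{3}] only 3 remains possible at r3c6. So r3c6=3.
Step 34. [r1c5∈{6}] r1c5 has the single candidate 6. So r1c5=6.
Step 35. [r6c4∈{4}] only 4 remains possible at r6c4, so r6c4=4.
Step 36. [r2c7∈{5}] r2c7's peers cover all but 5. So r2c7=5.
Step 37. [r1c4∈{5}] r1c4's peers cover all but 5. So r1c4=5.
Step 38. [r7c7∈{6}] r7c7 is down to just 6 ⇒ r7c7=6.

Answer: 2 1 8 5 6 4 9 7 3 / 6 4 3 8 9 7 5 2 1 / 7 5 9 2 1 3 8 6 4 / 5 9 7 1 3 6 4 8 2 / 1 8 4 9 7 2 3 5 6 / 3 2 6 4 8 5 1 9 7 / 8 3 5 7 2 1 6 4 9 / 4 7 1 6 5 9 2 3 8 / 9 6 2 3 4 8 7 1 5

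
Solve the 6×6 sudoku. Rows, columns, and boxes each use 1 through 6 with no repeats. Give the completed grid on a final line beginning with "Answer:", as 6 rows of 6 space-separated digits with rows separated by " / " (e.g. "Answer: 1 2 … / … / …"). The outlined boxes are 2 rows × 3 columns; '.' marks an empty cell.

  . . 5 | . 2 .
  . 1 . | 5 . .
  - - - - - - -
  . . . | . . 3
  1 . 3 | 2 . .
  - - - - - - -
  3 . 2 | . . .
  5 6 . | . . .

Step 1. [r5c2∈{4}] only 4 remains possible at r5c2, so r5c2=4.
Step 2. [r2c5∈{3,4,6}] across row 2, 3 lands solely at r2c5 ⇒ r2c5=3.
Step 3. [r4c2∈{5}] r4c2's peers cover all but 5. So r4c2=5.
Step 4. [r3c5∈{1,4,5,6}] 5 has one home in row 3: r3c5, so r3c5=5.
Step 5. [r3c4∈{1,4,6}] r3c4 is the only open cell in row 3 admitting 1. So r3c4=1.
Step 6. [r1c6∈{1,4,6}] in row 1, 1 fits only at r1c6. So r1c6=1.
Step 7. [r5c4∈{6}] r5c4's peers cover all but 6 ⇒ r5c4=6.
Step 8. [r2c6∈{4,6}] r2c6 is the only open cell in box 2 admitting 6. So r2c6=6.
Step 9. [r2c3∈{4}] r2c3 is down to just 4. So r2c3=4.
Step 10. [r3c1∈{2,4,6}] in row 3, 4 fits only at r3c1 ⇒ r3c1=4.
Step 11. [r4c6∈{4}] r4c6 has the single candidate 4 ⇒ r4c6=4.
Step 12. [r6c5∈{1,4}] col 5 places 4 nowhere but r6c5. So r6c5=4.
Step 13. [r6c6∈{2}] r6c6's peers cover all but 2. So r6c6=2.
Step 14. [r4c5∈{6}] nothing but 6 survives at r4c5 ⇒ r4c5=6.
Step 15. [r1c1∈{6}] r1c1 is down to just 6, so r1c1=6.
Step 16. [r1c2∈{3}] r1c2's peers cover all but 3 ⇒ r1c2=3.
Step 17. [r1c4∈{4}] nothing but 4 survives at r1c4 ⇒ r1c4=4.
Step 18. [r3c3∈{6}] r3c3 has the single candidate 6 ⇒ r3c3=6.
Step 19. [r5c5∈{1}] r5c5 has the single candidate 1, so r5c5=1.
Step 20. [r6c4∈{3}] r6c4 is down to just 3. So r6c4=3.
Step 21. [r5c6∈{5}] r5c6 has the single candidate 5 ⇒ r5c6=5.
Step 22. [r6c3∈{1}] nothing but 1 survives at r6c3, so r6c3=1.
Step 23. [r2c1∈{2}] r2c1's peers cover all but 2 ⇒ r2c1=2.
Step 24. [r3c2∈{2}] r3c2 is down to just 2 ⇒ r3c2=2.

Answer: 6 3 5 4 2 1 / 2 1 4 5 3 6 / 4 2 6 1 5 3 / 1 5 3 2 6 4 / 3 4 2 6 1 5 / 5 6 1 3 4 2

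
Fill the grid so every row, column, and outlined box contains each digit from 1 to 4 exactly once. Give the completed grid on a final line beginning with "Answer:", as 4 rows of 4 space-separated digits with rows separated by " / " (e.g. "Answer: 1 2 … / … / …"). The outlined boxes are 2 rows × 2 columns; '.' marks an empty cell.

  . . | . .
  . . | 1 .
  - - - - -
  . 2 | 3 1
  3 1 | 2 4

Step 1. [r1c1∈{1,2,4}] across row 1, 1 lands solely at r1c1. So r1c1=1.
Step 2. [r1c4∈{2,3}] 2 has one home in row 1: r1c4. So r1c4=2.
Step 3. [r1c2∈{3,4}] across row 1, 3 lands solely at r1c2, so r1c2=3.
Step 4. [r3c1∈{4}] r3c1 is down to just 4 ⇒ r3c1=4.
Step 5. [r2c4∈{3}] r2c4's peers cover all but 3, so r2c4=3.
Step 6. [r2c2∈{4}] r2c2's peers cover all but 4. So r2c2=4.
Step 7. [r1c3∈{4}] only 4 remains possible at r1c3, so r1c3=4.
Step 8. [r2c1∈{2}] nothing but 2 survives at r2c1. So r2c1=2.

Answer: 1 3 4 2 / 2 4 1 3 / 4 2 3 1 / 3 1 2 4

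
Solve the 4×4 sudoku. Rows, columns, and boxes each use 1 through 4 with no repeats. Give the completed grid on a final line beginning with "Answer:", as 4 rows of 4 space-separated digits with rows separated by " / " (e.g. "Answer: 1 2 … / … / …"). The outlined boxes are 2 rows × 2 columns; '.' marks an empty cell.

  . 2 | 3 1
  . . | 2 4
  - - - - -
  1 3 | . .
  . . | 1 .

Step 1. [r4c1∈{2,4}] 2 has one home in col 1: r4c1 ⇒ r4c1=2.
Step 2. [r3c3∈{4}] only 4 remains possible at r3c3. So r3c3=4.
Step 3. [r1c1∈{4}] nothing but 4 survives at r1c1 ⇒ r1c1=4.
Step 4. [r3c4∈{2}] r3c4 is down to just 2, so r3c4=2.
Step 5. [r4c4∈{3}] only 3 remains possible at r4c4. So r4c4=3.
Step 6. [r4c2∈{4}] r4c2 has the single candidate 4, so r4c2=4.
Step 7. [r2c1∈{3}] nothing but 3 survives at r2c1. So r2c1=3.
Step 8. [r2c2∈{1}] r2c2 has the single candidate 1 ⇒ r2c2=1.

Answer: 4 2 3 1 / 3 1 2 4 / 1 3 4 2 / 2 4 1 3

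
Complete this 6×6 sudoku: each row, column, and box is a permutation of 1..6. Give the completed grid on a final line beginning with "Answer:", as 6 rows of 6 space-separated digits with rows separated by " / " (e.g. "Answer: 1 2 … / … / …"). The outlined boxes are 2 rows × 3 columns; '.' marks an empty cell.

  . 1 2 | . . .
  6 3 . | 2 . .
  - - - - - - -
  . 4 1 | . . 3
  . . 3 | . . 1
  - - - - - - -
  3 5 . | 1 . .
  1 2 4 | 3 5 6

Step 1. [r1c1∈{4,5}] r1c1 is the only open cell in col 1 admitting 4, so r1c1=4.
Step 2. [r4c4∈{4,5,6}] in col 4, 4 fits only at r4c4, so r4c4=4.
Step 3. [r3c4∈{5,6}] r3c4 is the only open cell in box 4 admitting 5. So r3c4=5.
Step 4. [r3c5∈{2,6}] 6 has one home in row 3: r3c5. So r3c5=6.
Step 5. [r4c5∈{2}] only 2 remains possible at r4c5 ⇒ r4c5=2.
Step 6. [r5c5∈{4}] r5c5 is down to just 4 ⇒ r5c5=4.
Step 7. [r2c6∈{4,5}] 4 has one home in row 2: r2c6. So r2c6=4.
Step 8. [r1c4∈{6}] nothing but 6 survives at r1c4. So r1c4=6.
Step 9. [r1c6∈{5}] only 5 remains possible at r1c6. So r1c6=5.
Step 10. [r1c5∈{3}] only 3 remains possible at r1c5, so r1c5=3.
Step 11. [r2c5∈{1}] r2c5's peers cover all but 1, so r2c5=1.
Step 12. [r2c3∈{5}] only 5 remains possible at r2c3, so r2c3=5.
Step 13. [r3c1∈{2}] r3c1 has the single candidate 2. So r3c1=2.
Step 14. [r5c6∈{2}] r5c6's peers cover all but 2, so r5c6=2.
Step 15. [r4c2∈{6}] only 6 remains possible at r4c2 ⇒ r4c2=6.
Step 16. [r5c3∈{6}] r5c3 is down to just 6, so r5c3=6.
Step 17. [r4c1∈{5}] nothing but 5 survives at r4c1, so r4c1=5.

Answer: 4 1 2 6 3 5 / 6 3 5 2 1 4 / 2 4 1 5 6 3 / 5 6 3 4 2 1 / 3 5 6 1 4 2 / 1 2 4 3 5 6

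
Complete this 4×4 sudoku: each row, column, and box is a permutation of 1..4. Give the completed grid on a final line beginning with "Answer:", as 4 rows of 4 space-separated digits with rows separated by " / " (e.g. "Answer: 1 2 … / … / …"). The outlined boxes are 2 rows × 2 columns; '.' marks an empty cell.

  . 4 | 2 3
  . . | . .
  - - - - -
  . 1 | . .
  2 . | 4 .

Step 1. [r4c2∈{3}] only 3 remains possible at r4c2 ⇒ r4c2=3.
Step 2. [r2c3∈{1}] r2c3 is down to just 1. So r2c3=1.
Step 3. [r4c4∈{1}] nothing but 1 survives at r4c4, so r4c4=1.
Step 4. [r2c4∈{4}] nothing but 4 survives at r2c4. So r2c4=4.
Step 5. [r2c2∈{2}] only 2 remains possible at r2c2, so r2c2=2.
Step 6. [r3c3∈{3}] r3c3 is down to just 3. So r3c3=3.
Step 7. [r2c1∈{3}] only 3 remains possible at r2c1. So r2c1=3.
Step 8. [r3c4∈{2}] r3c4's peers cover all but 2. So r3c4=2.
Step 9. [r3c1∈{4}] r3c1 has the single candidate 4, so r3c1=4.
Step 10. [r1c1∈{1}] r1c1 has the single candidate 1. So r1c1=1.

Answer: 1 4 2 3 / 3 2 1 4 / 4 1 3 2 / 2 3 4 1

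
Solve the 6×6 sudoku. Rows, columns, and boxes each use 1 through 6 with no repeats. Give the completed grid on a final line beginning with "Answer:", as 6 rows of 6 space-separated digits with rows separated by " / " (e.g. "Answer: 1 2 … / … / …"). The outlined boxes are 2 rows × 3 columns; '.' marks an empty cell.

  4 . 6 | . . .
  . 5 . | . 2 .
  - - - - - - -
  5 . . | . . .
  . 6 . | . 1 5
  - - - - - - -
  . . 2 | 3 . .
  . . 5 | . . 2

Step 1. [r5c5∈{4,5,6}] 5 has one home in row 5: r5c5 ⇒ r5c5=5.
Step 2. [r1c5∈{3}] nothing but 3 survives at r1c5 ⇒ r1c5=3.
Step 3. [r1c6∈{1}] r1c6 is down to just 1. So r1c6=1.
Step 4. [r3c6∈{3,4,6}] 3 has one home in col 6: r3c6, so r3c6=3.
Step 5. [r6c4∈{1,4,6}] col 4 places 1 nowhere but r6c4 ⇒ r6c4=1.
Step 6. [r4c1∈{2,3}] in col 1, 2 fits only at r4c1 ⇒ r4c1=2.
Step 7. [r4c4∈{4}] only 4 remains possible at r4c4 ⇒ r4c4=4.
Step 8. [r6c5∈{4,6}] col 5 places 4 nowhere but r6c5. So r6c5=4.
Step 9. [r5c2∈{1,4}] across row 5, 4 lands solely at r5c2 ⇒ r5c2=4.
Step 10. [r2c4∈{6}] r2c4 is down to just 6. So r2c4=6.
Step 11. [r6c1∈{3,6}] row 6 places 6 nowhere but r6c1. So r6c1=6.
Step 12. [r2c1∈{1,3}] in col 1, 3 fits only at r2c1, so r2c1=3.
Step 13. [r3c2∈{1}] r3c2 is down to just 1. So r3c2=1.
Step 14. [r2c6∈{4}] r2c6 is down to just 4, so r2c6=4.
Step 15. [r1c2∈{2}] r1c2 is down to just 2. So r1c2=2.
Step 16. [r3c5∈{6}] nothing but 6 survives at r3c5. So r3c5=6.
Step 17. [r3c4∈{2}] nothing but 2 survives at r3c4 ⇒ r3c4=2.
Step 18. [r2c3∈{1}] only 1 remains possible at r2c3 ⇒ r2c3=1.
Step 19. [r5c1∈{1}] r5c1 has the single candidate 1 ⇒ r5c1=1.
Step 20. [r3c3∈{4}] r3c3 is down to just 4, so r3c3=4.
Step 21. [r6c2∈{3}] r6c2 is down to just 3 ⇒ r6c2=3.
Step 22. [r1c4∈{5}] r1c4 is down to just 5 ⇒ r1c4=5.
Step 23. [r4c3∈{3}] r4c3's peers cover all but 3, so r4c3=3.
Step 24. [r5c6∈{6}] only 6 remains possible at r5c6. So r5c6=6.

Answer: 4 2 6 5 3 1 / 3 5 1 6 2 4 / 5 1 4 2 6 3 / 2 6 3 4 1 5 / 1 4 2 3 5 6 / 6 3 5 1 4 2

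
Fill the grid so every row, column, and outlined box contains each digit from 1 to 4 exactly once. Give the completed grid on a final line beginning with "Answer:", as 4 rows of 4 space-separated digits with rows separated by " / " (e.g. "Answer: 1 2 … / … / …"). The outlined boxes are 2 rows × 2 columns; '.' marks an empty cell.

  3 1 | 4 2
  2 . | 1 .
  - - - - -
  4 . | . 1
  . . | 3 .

Step 1. [r4c2∈{2}] r4c2 is down to just 2. So r4c2=2.
Step 2. [r2c4∈{3}] only 3 remains possible at r2c4 ⇒ r2c4=3.
Step 3. [r3c3∈{2}] r3c3's peers cover all but 2 ⇒ r3c3=2.
Step 4. [r3c2∈{3}] only 3 remains possible at r3c2 ⇒ r3c2=3.
Step 5. [r4c4∈{4}] only 4 remains possible at r4c4, so r4c4=4.
Step 6. [r2c2∈{4}] nothing but 4 survives at r2c2 ⇒ r2c2=4.
Step 7. [r4c1∈{1}] r4c1's peers cover all but 1. So r4c1=1.

Answer: 3 1 4 2 / 2 4 1 3 / 4 3 2 1 / 1 2 3 4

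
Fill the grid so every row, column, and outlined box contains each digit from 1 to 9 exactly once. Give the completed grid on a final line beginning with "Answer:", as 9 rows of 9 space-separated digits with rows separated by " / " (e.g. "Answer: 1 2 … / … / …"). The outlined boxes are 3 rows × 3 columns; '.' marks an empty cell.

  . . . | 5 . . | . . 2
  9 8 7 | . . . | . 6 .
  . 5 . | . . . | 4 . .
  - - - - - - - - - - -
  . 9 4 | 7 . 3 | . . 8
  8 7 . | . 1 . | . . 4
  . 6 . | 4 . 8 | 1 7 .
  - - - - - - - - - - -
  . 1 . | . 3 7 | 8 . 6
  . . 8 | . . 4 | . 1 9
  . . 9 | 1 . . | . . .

Step 1. [r3c4∈{2,3,6,8,9}] across col 4, 8 lands solely at r3c4, so r3c4=8.
Step 2. [r6c5∈{2,5,9}] row 6 places 9 nowhere but r6c5 ⇒ r6c5=9.
Step 3. [r4c1∈{1,2,5}] 1 has one home in row 4: r4c1 ⇒ r4c1=1.
Step 4. [r9c5∈{2,5,6,8}] r9c5 is the only open cell in row 9 admitting 8, so r9c5=8.
Step 5. [r2c4∈{2,3}] across col 4, 3 lands solely at r2c4, so r2c4=3.
Step 6. [r2c7∈{5}] r2c7's peers cover all but 5. So r2c7=5.
Step 7. [r1c8∈{3,8,9}] 8 has one home in row 1: r1c8, so r1c8=8.
Step 8. [r2c9∈{1}] r2c9 is down to just 1, so r2c9=1.
Step 9. [r2c6∈{2}] r2c6's peers cover all but 2, so r2c6=2.
Step 10. [r1c1∈{3,4,6}] 6 in box 7 is pinned to col 1, so r1c1≠6.
Step 11. [r3c1∈{2,3,6}] the pair r1c1,r1c2 in box 1 locks {3,4} between them ⇒ r3c1≠3.
Step 12. [r8c1∈{2,3,5,6,7}] the only places for 2 in col 2 are inside box 7. So r8c1≠2.
Step 13. [r7c1∈{2,4,5}] 2 in col 2 is pinned to box 7 ⇒ r7c1≠2.
Step 14. [r2c5∈{4}] r2c5's peers cover all but 4. So r2c5=4.
Step 15. [r7c4∈{2,9}] across row 7, 9 lands solely at r7c4 ⇒ r7c4=9.
Step 16. [r3c3∈{1,2,3,6}] r1c1 and r1c2 in box 1 both hold exactly {3,4}; those values are spoken for, so r3c3≠3.
Step 17. [r8c5∈{2,5,6}] col 5 has a naked pair {6,7} at r1c5 and r3c5, so r8c5≠6.
Step 18. [r4c5∈{2,5,6}] the pair r1c5,r3c5 in col 5 locks {6,7} between them ⇒ r4c5≠6.
Step 19. [r4c7∈{2,6}] in row 4, 6 fits only at r4c7. So r4c7=6.
Step 20. [r5c3∈{2,3,5}] along row 6, every 2-candidate lies inside box 4, so r5c3≠2.
Step 21. [r8c7∈{2,3,7}] 2 in box 8 is pinned to row 8 ⇒ r8c7≠2.
Step 22. [r1c6∈{1,6,9}] r5c6 and r9c6 in col 6 both hold exactly {5,6}; those values are spoken for ⇒ r1c6≠6.
Step 23. [r1c3∈{1,3,6}] r1c1 and r1c2 in row 1 both hold exactly {3,4}; those values are spoken for ⇒ r1c3≠3.
Step 24. [r1c7∈{3,7,9}] the pair r1c1,r1c2 in row 1 locks {3,4} between them. So r1c7≠3.
Step 25. [r3c1∈{2,6}] the only places for 6 in box 7 are along col 1, so r3c1≠6.
Step 26. [r3c1∈{2}] r3c1's peers cover all but 2 ⇒ r3c1=2.
Step 27. [r6c3∈{2,3,5}] 2 has one home in row 6: r6c3 ⇒ r6c3=2.
Step 28. [r7c8∈{2,4,5}] in row 7, 2 fits only at r7c8, so r7c8=2.
Step 29. [r9c8∈{3,4,5}] across col 8, 4 lands solely at r9c8 ⇒ r9c8=4.
Step 30. [r9c9∈{3,5,7}] 5 has one home in box 9: r9c9. So r9c9=5.
Step 31. [r5c3∈{3,5}] 3 has one home in col 3: r5c3. So r5c3=3.
Step 32. [r9c6∈{6}] r9c6 is down to just 6 ⇒ r9c6=6.
Step 33. [r8c4∈{2}] r8c4 has the single candidate 2, so r8c4=2.
Step 34. [r8c2∈{3}] r8c2 is down to just 3, so r8c2=3.
Step 35. [r8c7∈{7}] only 7 remains possible at r8c7 ⇒ r8c7=7.
Step 36. [r1c7∈{9}] r1c7's peers cover all but 9. So r1c7=9.
Step 37. [r8c5∈{5}] r8c5 is down to just 5. So r8c5=5.
Step 38. [r1c5∈{6,7}] across row 1, 7 lands solely at r1c5, so r1c5=7.
Step 39. [r1c6∈{1}] nothing but 1 survives at r1c6, so r1c6=1.
Step 40. [r7c1∈{4,5}] 4 has one home in row 7: r7c1 ⇒ r7c1=4.
Step 41. [r3c5∈{6}] nothing but 6 survives at r3c5, so r3c5=6.
Step 42. [r3c8∈{3}] nothing but 3 survives at r3c8. So r3c8=3.
Step 43. [r5c6∈{5}] r5c6 is down to just 5. So r5c6=5.
Step 44. [r9c1∈{7}] only 7 remains possible at r9c1. So r9c1=7.
Step 45. [r5c4∈{6}] only 6 remains possible at r5c4 ⇒ r5c4=6.
Step 46. [r3c9∈{7}] r3c9 is down to just 7, so r3c9=7.
Step 47. [r5c8∈{9}] r5c8's peers cover all but 9. So r5c8=9.
Step 48. [r6c9∈{3}] r6c9's peers cover all but 3 ⇒ r6c9=3.
Step 49. [r3c3∈{1}] r3c3 is down to just 1 ⇒ r3c3=1.
Step 50. [r1c3∈{6}] r1c3's peers cover all but 6. So r1c3=6.
Step 51. [r9c2∈{2}] only 2 remains possible at r9c2 ⇒ r9c2=2.
Step 52. [r9c7∈{3}] only 3 remains possible at r9c7 ⇒ r9c7=3.
Step 53. [r1c2∈{4}] r1c2's peers cover all but 4 ⇒ r1c2=4.
Step 54. [r5c7∈{2}] only 2 remains possible at r5c7, so r5c7=2.
Step 55. [r3c6∈{9}] r3c6 has the single candidate 9, so r3c6=9.
Step 56. [r1c1∈{3}] r1c1 has the single candidate 3, so r1c1=3.
Step 57. [r7c3∈{5}] only 5 remains possible at r7c3 ⇒ r7c3=5.
Step 58. [r8c1∈{6}] r8c1 is down to just 6, so r8c1=6.
Step 59. [r6c1∈{5}] r6c1's peers cover all but 5 ⇒ r6c1=5.
Step 60. [r4c8∈{5}] r4c8 is down to just 5. So r4c8=5.
Step 61. [r4c5∈{2}] r4c5 is down to just 2, so r4c5=2.

Answer: 3 4 6 5 7 1 9 8 2 / 9 8 7 3 4 2 5 6 1 / 2 5 1 8 6 9 4 3 7 / 1 9 4 7 2 3 6 5 8 / 8 7 3 6 1 5 2 9 4 / 5 6 2 4 9 8 1 7 3 / 4 1 5 9 3 7 8 2 6 / 6 3 8 2 5 4 7 1 9 / 7 2 9 1 8 6 3 4 5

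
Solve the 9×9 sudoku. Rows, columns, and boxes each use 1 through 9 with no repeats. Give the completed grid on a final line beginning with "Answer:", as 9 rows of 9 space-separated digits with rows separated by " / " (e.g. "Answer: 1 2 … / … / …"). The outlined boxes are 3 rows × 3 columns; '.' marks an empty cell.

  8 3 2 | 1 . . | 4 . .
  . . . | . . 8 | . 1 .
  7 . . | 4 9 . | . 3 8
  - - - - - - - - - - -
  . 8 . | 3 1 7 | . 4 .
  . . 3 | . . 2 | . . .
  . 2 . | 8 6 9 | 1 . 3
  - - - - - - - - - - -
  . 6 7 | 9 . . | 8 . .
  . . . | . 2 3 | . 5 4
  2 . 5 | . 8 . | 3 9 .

Step 1. [r1c9∈{5,6,7,9}] r1c9 is the only open cell in row 1 admitting 9, so r1c9=9.
Step 2. [r5c2∈{1,4,5,7,9}] in col 2, 7 fits only at r5c2. So r5c2=7.
Step 3. [r5c1∈{1,4,5,6,9}] 1 has one home in row 5: r5c1 ⇒ r5c1=1.
Step 4. [r2c4∈{2,5,6,7}] 2 has one home in col 4: r2c4, so r2c4=2.
Step 5. [r8c1∈{9}] r8c1's peers cover all but 9 ⇒ r8c1=9.
Step 6. [r3c7∈{2,5,6}] across row 3, 2 lands solely at r3c7. So r3c7=2.
Step 7. [r8c2∈{1}] r8c2 is down to just 1, so r8c2=1.
Step 8. [r2c2∈{4,5,9}] r2c2 is the only open cell in col 2 admitting 9, so r2c2=9.
Step 9. [r6c1∈{4,5}] row 6 places 5 nowhere but r6c1 ⇒ r6c1=5.
Step 10. [r4c1∈{6}] nothing but 6 survives at r4c1, so r4c1=6.
Step 11. [r5c4∈{5}] only 5 remains possible at r5c4 ⇒ r5c4=5.
Step 12. [r5c9∈{6}] nothing but 6 survives at r5c9. So r5c9=6.
Step 13. [r8c7∈{6,7}] across box 9, 6 lands solely at r8c7 ⇒ r8c7=6.
Step 14. [r2c7∈{5,7}] r2c7 is the only open cell in col 7 admitting 7. So r2c7=7.
Step 15. [r2c9∈{5}] r2c9 is down to just 5 ⇒ r2c9=5.
Step 16. [r2c3∈{4,6}] across row 2, 6 lands solely at r2c3. So r2c3=6.
Step 17. [r3c6∈{5,6}] 6 has one home in row 3: r3c6. So r3c6=6.
Step 18. [r1c6∈{5}] r1c6 is down to just 5, so r1c6=5.
Step 19. [r9c2∈{4}] only 4 remains possible at r9c2 ⇒ r9c2=4.
Step 20. [r9c6∈{1}] r9c6's peers cover all but 1. So r9c6=1.
Step 21. [r7c8∈{2}] r7c8 has the single candidate 2, so r7c8=2.
Step 22. [r9c9∈{7}] r9c9's peers cover all but 7, so r9c9=7.
Step 23. [r4c7∈{5,9}] r4c7 is the only open cell in row 4 admitting 5. So r4c7=5.
Step 24. [r5c5∈{4}] r5c5 is down to just 4. So r5c5=4.
Step 25. [r7c1∈{3}] only 3 remains possible at r7c1 ⇒ r7c1=3.
Step 26. [r1c8∈{6}] only 6 remains possible at r1c8. So r1c8=6.
Step 27. [r6c8∈{7}] r6c8 has the single candidate 7, so r6c8=7.
Step 28. [r4c9∈{2}] r4c9's peers cover all but 2 ⇒ r4c9=2.
Step 29. [r8c3∈{8}] nothing but 8 survives at r8c3. So r8c3=8.
Step 30. [r3c2∈{5}] only 5 remains possible at r3c2. So r3c2=5.
Step 31. [r2c1∈{4}] nothing but 4 survives at r2c1 ⇒ r2c1=4.
Step 32. [r3c3∈{1}] r3c3 is down to just 1. So r3c3=1.
Step 33. [r7c9∈{1}] nothing but 1 survives at r7c9, so r7c9=1.
Step 34. [r7c6∈{4}] r7c6 has the single candidate 4, so r7c6=4.
Step 35. [r9c4∈{6}] r9c4 is down to just 6. So r9c4=6.
Step 36. [r2c5∈{3}] r2c5's peers cover all but 3, so r2c5=3.
Step 37. [r5c8∈{8}] r5c8 is down to just 8, so r5c8=8.
Step 38. [r7c5∈{5}] only 5 remains possible at r7c5 ⇒ r7c5=5.
Step 39. [r6c3∈{4}] r6c3 is down to just 4, so r6c3=4.
Step 40. [r5c7∈{9}] r5c7's peers cover all but 9, so r5c7=9.
Step 41. [r4c3∈{9}] r4c3's peers cover all but 9. So r4c3=9.
Step 42. [r1c5∈{7}] r1c5 has the single candidate 7, so r1c5=7.
Step 43. [r8c4∈{7}] r8c4 has the single candidate 7, so r8c4=7.

Answer: 8 3 2 1 7 5 4 6 9 / 4 9 6 2 3 8 7 1 5 / 7 5 1 4 9 6 2 3 8 / 6 8 9 3 1 7 5 4 2 / 1 7 3 5 4 2 9 8 6 / 5 2 4 8 6 9 1 7 3 / 3 6 7 9 5 4 8 2 1 / 9 1 8 7 2 3 6 5 4 / 2 4 5 6 8 1 3 9 7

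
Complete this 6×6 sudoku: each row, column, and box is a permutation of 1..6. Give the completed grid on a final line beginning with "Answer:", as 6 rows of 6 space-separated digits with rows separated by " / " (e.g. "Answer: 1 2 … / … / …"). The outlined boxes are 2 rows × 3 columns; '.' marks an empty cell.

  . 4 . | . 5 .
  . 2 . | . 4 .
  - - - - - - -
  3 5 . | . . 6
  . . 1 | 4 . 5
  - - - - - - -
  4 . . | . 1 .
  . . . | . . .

Step 1. [r6c5∈{2,3,6}] col 5 places 6 nowhere but r6c5. So r6c5=6.
Step 2. [r3c4∈{1,2}] row 3 places 1 nowhere but r3c4. So r3c4=1.
Step 3. [r6c2∈{1,3}] r6c2 is the only open cell in col 2 admitting 1. So r6c2=1.
Step 4. [r5c2∈{3,6}] r5c2 is the only open cell in col 2 admitting 3. So r5c2=3.
Step 5. [r5c6∈{2}] r5c6's peers cover all but 2, so r5c6=2.
Step 6. [r5c3∈{5,6}] in row 5, 6 fits only at r5c3. So r5c3=6.
Step 7. [r1c3∈{3}] r1c3's peers cover all but 3. So r1c3=3.
Step 8. [r2c3∈{5}] r2c3 has the single candidate 5. So r2c3=5.
Step 9. [r6c1∈{2,5}] in col 1, 5 fits only at r6c1 ⇒ r6c1=5.
Step 10. [r4c1∈{2,6}] in col 1, 2 fits only at r4c1 ⇒ r4c1=2.
Step 11. [r1c6∈{1}] r1c6's peers cover all but 1 ⇒ r1c6=1.
Step 12. [r6c4∈{3}] r6c4 has the single candidate 3, so r6c4=3.
Step 13. [r1c1∈{6}] r1c1 has the single candidate 6. So r1c1=6.
Step 14. [r3c5∈{2}] r3c5's peers cover all but 2, so r3c5=2.
Step 15. [r1c4∈{2}] r1c4 has the single candidate 2, so r1c4=2.
Step 16. [r2c4∈{6}] r2c4 has the single candidate 6, so r2c4=6.
Step 17. [r3c3∈{4}] r3c3 is down to just 4 ⇒ r3c3=4.
Step 18. [r6c3∈{2}] r6c3 is down to just 2 ⇒ r6c3=2.
Step 19. [r6c6∈{4}] r6c6's peers cover all but 4, so r6c6=4.
Step 20. [r5c4∈{5}] r5c4 has the single candidate 5. So r5c4=5.
Step 21. [r4c5∈{3}] r4c5 has the single candidate 3. So r4c5=3.
Step 22. [r4c2∈{6}] nothing but 6 survives at r4c2 ⇒ r4c2=6.
Step 23. [r2c1∈{1}] r2c1 is down to just 1 ⇒ r2c1=1.
Step 24. [r2c6∈{3}] r2c6 is down to just 3 ⇒ r2c6=3.

Answer: 6 4 3 2 5 1 / 1 2 5 6 4 3 / 3 5 4 1 2 6 / 2 6 1 4 3 5 / 4 3 6 5 1 2 / 5 1 2 3 6 4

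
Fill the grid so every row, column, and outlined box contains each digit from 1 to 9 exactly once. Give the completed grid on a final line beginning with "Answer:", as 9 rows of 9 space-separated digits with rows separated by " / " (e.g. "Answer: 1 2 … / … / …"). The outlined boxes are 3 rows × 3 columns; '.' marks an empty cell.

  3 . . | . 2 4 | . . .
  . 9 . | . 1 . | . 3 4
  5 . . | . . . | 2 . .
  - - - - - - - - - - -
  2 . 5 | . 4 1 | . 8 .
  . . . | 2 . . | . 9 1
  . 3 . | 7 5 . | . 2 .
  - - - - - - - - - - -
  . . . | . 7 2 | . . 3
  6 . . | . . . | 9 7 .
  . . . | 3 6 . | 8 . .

Step 1. [r6c9∈{6}] r6c9 is down to just 6 ⇒ r6c9=6.
Step 2. [r8c5∈{8}] r8c5 has the single candidate 8 ⇒ r8c5=8.
Step 3. [r8c6∈{5}] nothing but 5 survives at r8c6, so r8c6=5.
Step 4. [r5c7∈{3,4,5,7}] across row 5, 5 lands solely at r5c7, so r5c7=5.
Step 5. [r4c4∈{6,9}] 9 has one home in row 4: r4c4 ⇒ r4c4=9.
Step 6. [r5c6∈{3,6,8}] r5c6 is the only open cell in box 5 admitting 6. So r5c6=6.
Step 7. [r2c3∈{2,6,7,8}] across row 2, 2 lands solely at r2c3, so r2c3=2.
Step 8. [r3c6∈{3,7,8,9}] col 6 places 3 nowhere but r3c6, so r3c6=3.
Step 9. [r4c9∈{7}] r4c9 is down to just 7, so r4c9=7.
Step 10. [r2c4∈{5,6,8}] 5 has one home in row 2: r2c4 ⇒ r2c4=5.
Step 11. [r2c7∈{6,7}] r2c7 is the only open cell in row 2 admitting 6. So r2c7=6.
Step 12. [r3c8∈{1}] only 1 remains possible at r3c8, so r3c8=1.
Step 13. [r7c7∈{1,4}] in col 7, 1 fits only at r7c7, so r7c7=1.
Step 14. [r7c4∈{4}] r7c4 is down to just 4. So r7c4=4.
Step 15. [r9c8∈{4,5}] r9c8 is the only open cell in col 8 admitting 4, so r9c8=4.
Step 16. [r6c6∈{8}] r6c6 is down to just 8. So r6c6=8.
Step 17. [r2c1∈{7,8}] r2c1 is the only open cell in row 2 admitting 8, so r2c1=8.
Step 18. [r7c1∈{9}] r7c1 is down to just 9 ⇒ r7c1=9.
Step 19. [r1c9∈{5,8,9}] r1c9 is the only open cell in row 1 admitting 9 ⇒ r1c9=9.
Step 20. [r9c9∈{2,5}] 5 has one home in col 9: r9c9. So r9c9=5.
Step 21. [r9c2∈{1,2,7}] across row 9, 2 lands solely at r9c2 ⇒ r9c2=2.
Step 22. [r6c7∈{4}] only 4 remains possible at r6c7. So r6c7=4.
Step 23. [r5c1∈{4,7}] 4 has one home in col 1: r5c1 ⇒ r5c1=4.
Step 24. [r4c2∈{6}] r4c2 has the single candidate 6. So r4c2=6.
Step 25. [r6c1∈{1}] r6c1's peers cover all but 1, so r6c1=1.
Step 26. [r9c3∈{1,7}] row 9 places 1 nowhere but r9c3 ⇒ r9c3=1.
Step 27. [r8c2∈{4}] nothing but 4 survives at r8c2. So r8c2=4.
Step 28. [r3c2∈{7}] r3c2 is down to just 7 ⇒ r3c2=7.
Step 29. [r1c4∈{6,8}] in row 1, 8 fits only at r1c4. So r1c4=8.
Step 30. [r5c2∈{8}] only 8 remains possible at r5c2, so r5c2=8.
Step 31. [r3c3∈{4,6}] r3c3 is the only open cell in row 3 admitting 4. So r3c3=4.
Step 32. [r2c6∈{7}] r2c6 has the single candidate 7 ⇒ r2c6=7.
Step 33. [r8c9∈{2}] r8c9's peers cover all but 2 ⇒ r8c9=2.
Step 34. [r4c7∈{3}] r4c7 has the single candidate 3. So r4c7=3.
Step 35. [r8c3∈{3}] r8c3 has the single candidate 3. So r8c3=3.
Step 36. [r1c2∈{1}] nothing but 1 survives at r1c2, so r1c2=1.
Step 37. [r8c4∈{1}] nothing but 1 survives at r8c4, so r8c4=1.
Step 38. [r3c4∈{6}] r3c4 has the single candidate 6. So r3c4=6.
Step 39. [r7c8∈{6}] nothing but 6 survives at r7c8. So r7c8=6.
Step 40. [r7c2∈{5}] r7c2's peers cover all but 5, so r7c2=5.
Step 41. [r1c7∈{7}] nothing but 7 survives at r1c7, so r1c7=7.
Step 42. [r9c6∈{9}] r9c6 is down to just 9, so r9c6=9.
Step 43. [r3c5∈{9}] r3c5 has the single candidate 9, so r3c5=9.
Step 44. [r5c3∈{7}] r5c3 is down to just 7 ⇒ r5c3=7.
Step 45. [r3c9∈{8}] nothing but 8 survives at r3c9, so r3c9=8.
Step 46. [r5c5∈{3}] only 3 remains possible at r5c5. So r5c5=3.
Step 47. [r1c3∈{6}] only 6 remains possible at r1c3. So r1c3=6.
Step 48. [r6c3∈{9}] nothing but 9 survives at r6c3 ⇒ r6c3=9.
Step 49. [r7c3∈{8}] r7c3 is down to just 8. So r7c3=8.
Step 50. [r9c1∈{7}] only 7 remains possible at r9c1 ⇒ r9c1=7.
Step 51. [r1c8∈{5}] nothing but 5 survives at r1c8. So r1c8=5.

Answer: 3 1 6 8 2 4 7 5 9 / 8 9 2 5 1 7 6 3 4 / 5 7 4 6 9 3 2 1 8 / 2 6 5 9 4 1 3 8 7 / 4 8 7 2 3 6 5 9 1 / 1 3 9 7 5 8 4 2 6 / 9 5 8 4 7 2 1 6 3 / 6 4 3 1 8 5 9 7 2 / 7 2 1 3 6 9 8 4 5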